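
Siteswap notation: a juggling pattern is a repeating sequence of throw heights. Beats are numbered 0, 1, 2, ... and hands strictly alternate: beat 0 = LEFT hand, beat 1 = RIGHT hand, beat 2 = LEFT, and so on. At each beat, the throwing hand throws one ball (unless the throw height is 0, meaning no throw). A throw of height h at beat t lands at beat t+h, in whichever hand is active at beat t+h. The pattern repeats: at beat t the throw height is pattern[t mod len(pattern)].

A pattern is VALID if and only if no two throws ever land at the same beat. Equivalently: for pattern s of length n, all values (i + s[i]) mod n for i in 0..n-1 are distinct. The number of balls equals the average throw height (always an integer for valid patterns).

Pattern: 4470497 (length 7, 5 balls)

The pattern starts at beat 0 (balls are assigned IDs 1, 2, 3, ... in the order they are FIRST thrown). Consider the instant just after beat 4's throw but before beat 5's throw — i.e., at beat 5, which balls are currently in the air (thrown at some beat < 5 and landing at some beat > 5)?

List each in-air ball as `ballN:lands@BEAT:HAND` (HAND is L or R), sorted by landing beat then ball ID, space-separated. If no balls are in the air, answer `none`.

Beat 0 (L): throw ball1 h=4 -> lands@4:L; in-air after throw: [b1@4:L]
Beat 1 (R): throw ball2 h=4 -> lands@5:R; in-air after throw: [b1@4:L b2@5:R]
Beat 2 (L): throw ball3 h=7 -> lands@9:R; in-air after throw: [b1@4:L b2@5:R b3@9:R]
Beat 4 (L): throw ball1 h=4 -> lands@8:L; in-air after throw: [b2@5:R b1@8:L b3@9:R]
Beat 5 (R): throw ball2 h=9 -> lands@14:L; in-air after throw: [b1@8:L b3@9:R b2@14:L]

Answer: ball1:lands@8:L ball3:lands@9:R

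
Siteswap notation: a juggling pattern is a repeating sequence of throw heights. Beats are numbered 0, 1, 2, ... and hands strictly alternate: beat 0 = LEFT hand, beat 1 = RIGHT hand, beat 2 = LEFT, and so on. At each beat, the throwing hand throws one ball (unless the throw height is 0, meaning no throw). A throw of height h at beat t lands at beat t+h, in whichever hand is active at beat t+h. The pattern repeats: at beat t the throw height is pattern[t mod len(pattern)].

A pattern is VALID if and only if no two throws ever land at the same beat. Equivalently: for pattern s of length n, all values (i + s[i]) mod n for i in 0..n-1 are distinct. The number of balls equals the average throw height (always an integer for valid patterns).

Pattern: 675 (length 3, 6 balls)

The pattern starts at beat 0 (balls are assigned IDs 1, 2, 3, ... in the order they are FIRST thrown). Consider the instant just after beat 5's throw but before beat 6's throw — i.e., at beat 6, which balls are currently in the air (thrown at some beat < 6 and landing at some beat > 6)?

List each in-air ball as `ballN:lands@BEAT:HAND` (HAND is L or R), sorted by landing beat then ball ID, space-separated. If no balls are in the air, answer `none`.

Beat 0 (L): throw ball1 h=6 -> lands@6:L; in-air after throw: [b1@6:L]
Beat 1 (R): throw ball2 h=7 -> lands@8:L; in-air after throw: [b1@6:L b2@8:L]
Beat 2 (L): throw ball3 h=5 -> lands@7:R; in-air after throw: [b1@6:L b3@7:R b2@8:L]
Beat 3 (R): throw ball4 h=6 -> lands@9:R; in-air after throw: [b1@6:L b3@7:R b2@8:L b4@9:R]
Beat 4 (L): throw ball5 h=7 -> lands@11:R; in-air after throw: [b1@6:L b3@7:R b2@8:L b4@9:R b5@11:R]
Beat 5 (R): throw ball6 h=5 -> lands@10:L; in-air after throw: [b1@6:L b3@7:R b2@8:L b4@9:R b6@10:L b5@11:R]
Beat 6 (L): throw ball1 h=6 -> lands@12:L; in-air after throw: [b3@7:R b2@8:L b4@9:R b6@10:L b5@11:R b1@12:L]

Answer: ball3:lands@7:R ball2:lands@8:L ball4:lands@9:R ball6:lands@10:L ball5:lands@11:R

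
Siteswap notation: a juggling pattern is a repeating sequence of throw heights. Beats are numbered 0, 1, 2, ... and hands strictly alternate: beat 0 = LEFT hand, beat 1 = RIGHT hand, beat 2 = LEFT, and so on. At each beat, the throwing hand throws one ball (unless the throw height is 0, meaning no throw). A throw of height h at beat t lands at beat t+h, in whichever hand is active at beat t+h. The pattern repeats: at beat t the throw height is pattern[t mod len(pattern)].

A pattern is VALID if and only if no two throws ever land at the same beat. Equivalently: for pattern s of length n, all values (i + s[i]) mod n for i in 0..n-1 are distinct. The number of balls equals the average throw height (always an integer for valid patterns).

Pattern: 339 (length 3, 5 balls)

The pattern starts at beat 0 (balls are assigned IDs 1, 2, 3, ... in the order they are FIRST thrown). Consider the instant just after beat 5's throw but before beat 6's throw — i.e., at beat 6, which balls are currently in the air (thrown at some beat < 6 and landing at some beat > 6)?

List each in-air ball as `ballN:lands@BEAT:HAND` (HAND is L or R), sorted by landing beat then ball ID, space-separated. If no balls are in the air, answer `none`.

Beat 0 (L): throw ball1 h=3 -> lands@3:R; in-air after throw: [b1@3:R]
Beat 1 (R): throw ball2 h=3 -> lands@4:L; in-air after throw: [b1@3:R b2@4:L]
Beat 2 (L): throw ball3 h=9 -> lands@11:R; in-air after throw: [b1@3:R b2@4:L b3@11:R]
Beat 3 (R): throw ball1 h=3 -> lands@6:L; in-air after throw: [b2@4:L b1@6:L b3@11:R]
Beat 4 (L): throw ball2 h=3 -> lands@7:R; in-air after throw: [b1@6:L b2@7:R b3@11:R]
Beat 5 (R): throw ball4 h=9 -> lands@14:L; in-air after throw: [b1@6:L b2@7:R b3@11:R b4@14:L]
Beat 6 (L): throw ball1 h=3 -> lands@9:R; in-air after throw: [b2@7:R b1@9:R b3@11:R b4@14:L]

Answer: ball2:lands@7:R ball3:lands@11:R ball4:lands@14:L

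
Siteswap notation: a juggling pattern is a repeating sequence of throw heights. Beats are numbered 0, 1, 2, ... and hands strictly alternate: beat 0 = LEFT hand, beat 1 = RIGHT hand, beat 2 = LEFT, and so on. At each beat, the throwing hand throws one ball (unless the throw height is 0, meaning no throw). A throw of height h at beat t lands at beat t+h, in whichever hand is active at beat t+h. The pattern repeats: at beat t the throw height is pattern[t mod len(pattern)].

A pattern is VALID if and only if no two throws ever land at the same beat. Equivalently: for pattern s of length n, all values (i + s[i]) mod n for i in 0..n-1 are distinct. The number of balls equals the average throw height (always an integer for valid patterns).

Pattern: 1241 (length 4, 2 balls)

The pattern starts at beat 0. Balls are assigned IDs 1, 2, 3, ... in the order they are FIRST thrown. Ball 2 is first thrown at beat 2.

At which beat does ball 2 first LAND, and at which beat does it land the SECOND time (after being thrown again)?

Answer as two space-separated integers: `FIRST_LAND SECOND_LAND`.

Answer: 6 10

Derivation:
Beat 0 (L): throw ball1 h=1 -> lands@1:R; in-air after throw: [b1@1:R]
Beat 1 (R): throw ball1 h=2 -> lands@3:R; in-air after throw: [b1@3:R]
Beat 2 (L): throw ball2 h=4 -> lands@6:L; in-air after throw: [b1@3:R b2@6:L]
Beat 3 (R): throw ball1 h=1 -> lands@4:L; in-air after throw: [b1@4:L b2@6:L]
Beat 4 (L): throw ball1 h=1 -> lands@5:R; in-air after throw: [b1@5:R b2@6:L]
Beat 5 (R): throw ball1 h=2 -> lands@7:R; in-air after throw: [b2@6:L b1@7:R]
Beat 6 (L): throw ball2 h=4 -> lands@10:L; in-air after throw: [b1@7:R b2@10:L]
Beat 7 (R): throw ball1 h=1 -> lands@8:L; in-air after throw: [b1@8:L b2@10:L]
Beat 8 (L): throw ball1 h=1 -> lands@9:R; in-air after throw: [b1@9:R b2@10:L]
Beat 9 (R): throw ball1 h=2 -> lands@11:R; in-air after throw: [b2@10:L b1@11:R]
Beat 10 (L): throw ball2 h=4 -> lands@14:L; in-air after throw: [b1@11:R b2@14:L]
Ball 2: thrown@2 h=4 -> first land @6; rethrown@6 h=4 -> second land @10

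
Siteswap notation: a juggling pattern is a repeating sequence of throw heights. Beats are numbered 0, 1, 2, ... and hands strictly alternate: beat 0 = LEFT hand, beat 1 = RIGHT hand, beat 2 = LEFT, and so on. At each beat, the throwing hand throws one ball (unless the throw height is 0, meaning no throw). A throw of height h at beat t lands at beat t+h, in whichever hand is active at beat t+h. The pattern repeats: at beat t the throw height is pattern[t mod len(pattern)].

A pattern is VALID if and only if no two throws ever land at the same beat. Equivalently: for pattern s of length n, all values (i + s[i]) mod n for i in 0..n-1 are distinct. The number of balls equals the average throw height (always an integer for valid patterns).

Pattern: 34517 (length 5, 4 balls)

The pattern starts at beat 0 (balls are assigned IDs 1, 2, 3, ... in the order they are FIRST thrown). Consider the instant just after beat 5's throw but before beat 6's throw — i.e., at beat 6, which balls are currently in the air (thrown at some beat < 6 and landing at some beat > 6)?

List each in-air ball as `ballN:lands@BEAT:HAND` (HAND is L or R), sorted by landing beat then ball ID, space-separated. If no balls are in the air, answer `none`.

Answer: ball3:lands@7:R ball2:lands@8:L ball1:lands@11:R

Derivation:
Beat 0 (L): throw ball1 h=3 -> lands@3:R; in-air after throw: [b1@3:R]
Beat 1 (R): throw ball2 h=4 -> lands@5:R; in-air after throw: [b1@3:R b2@5:R]
Beat 2 (L): throw ball3 h=5 -> lands@7:R; in-air after throw: [b1@3:R b2@5:R b3@7:R]
Beat 3 (R): throw ball1 h=1 -> lands@4:L; in-air after throw: [b1@4:L b2@5:R b3@7:R]
Beat 4 (L): throw ball1 h=7 -> lands@11:R; in-air after throw: [b2@5:R b3@7:R b1@11:R]
Beat 5 (R): throw ball2 h=3 -> lands@8:L; in-air after throw: [b3@7:R b2@8:L b1@11:R]
Beat 6 (L): throw ball4 h=4 -> lands@10:L; in-air after throw: [b3@7:R b2@8:L b4@10:L b1@11:R]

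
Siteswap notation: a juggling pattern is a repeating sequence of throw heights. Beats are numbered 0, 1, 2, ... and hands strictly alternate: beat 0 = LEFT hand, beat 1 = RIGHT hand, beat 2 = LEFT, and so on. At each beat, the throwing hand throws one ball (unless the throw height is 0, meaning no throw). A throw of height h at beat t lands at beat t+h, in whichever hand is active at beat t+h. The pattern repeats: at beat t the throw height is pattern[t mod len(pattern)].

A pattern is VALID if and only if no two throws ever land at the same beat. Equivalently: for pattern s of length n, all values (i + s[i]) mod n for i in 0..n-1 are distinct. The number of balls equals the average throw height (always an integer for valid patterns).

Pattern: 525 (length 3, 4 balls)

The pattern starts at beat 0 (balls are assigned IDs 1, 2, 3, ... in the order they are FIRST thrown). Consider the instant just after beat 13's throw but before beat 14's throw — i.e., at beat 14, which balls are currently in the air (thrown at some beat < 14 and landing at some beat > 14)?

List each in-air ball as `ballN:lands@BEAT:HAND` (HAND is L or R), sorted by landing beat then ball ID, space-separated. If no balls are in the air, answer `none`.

Beat 0 (L): throw ball1 h=5 -> lands@5:R; in-air after throw: [b1@5:R]
Beat 1 (R): throw ball2 h=2 -> lands@3:R; in-air after throw: [b2@3:R b1@5:R]
Beat 2 (L): throw ball3 h=5 -> lands@7:R; in-air after throw: [b2@3:R b1@5:R b3@7:R]
Beat 3 (R): throw ball2 h=5 -> lands@8:L; in-air after throw: [b1@5:R b3@7:R b2@8:L]
Beat 4 (L): throw ball4 h=2 -> lands@6:L; in-air after throw: [b1@5:R b4@6:L b3@7:R b2@8:L]
Beat 5 (R): throw ball1 h=5 -> lands@10:L; in-air after throw: [b4@6:L b3@7:R b2@8:L b1@10:L]
Beat 6 (L): throw ball4 h=5 -> lands@11:R; in-air after throw: [b3@7:R b2@8:L b1@10:L b4@11:R]
Beat 7 (R): throw ball3 h=2 -> lands@9:R; in-air after throw: [b2@8:L b3@9:R b1@10:L b4@11:R]
Beat 8 (L): throw ball2 h=5 -> lands@13:R; in-air after throw: [b3@9:R b1@10:L b4@11:R b2@13:R]
Beat 9 (R): throw ball3 h=5 -> lands@14:L; in-air after throw: [b1@10:L b4@11:R b2@13:R b3@14:L]
Beat 10 (L): throw ball1 h=2 -> lands@12:L; in-air after throw: [b4@11:R b1@12:L b2@13:R b3@14:L]
Beat 11 (R): throw ball4 h=5 -> lands@16:L; in-air after throw: [b1@12:L b2@13:R b3@14:L b4@16:L]
Beat 12 (L): throw ball1 h=5 -> lands@17:R; in-air after throw: [b2@13:R b3@14:L b4@16:L b1@17:R]
Beat 13 (R): throw ball2 h=2 -> lands@15:R; in-air after throw: [b3@14:L b2@15:R b4@16:L b1@17:R]
Beat 14 (L): throw ball3 h=5 -> lands@19:R; in-air after throw: [b2@15:R b4@16:L b1@17:R b3@19:R]

Answer: ball2:lands@15:R ball4:lands@16:L ball1:lands@17:R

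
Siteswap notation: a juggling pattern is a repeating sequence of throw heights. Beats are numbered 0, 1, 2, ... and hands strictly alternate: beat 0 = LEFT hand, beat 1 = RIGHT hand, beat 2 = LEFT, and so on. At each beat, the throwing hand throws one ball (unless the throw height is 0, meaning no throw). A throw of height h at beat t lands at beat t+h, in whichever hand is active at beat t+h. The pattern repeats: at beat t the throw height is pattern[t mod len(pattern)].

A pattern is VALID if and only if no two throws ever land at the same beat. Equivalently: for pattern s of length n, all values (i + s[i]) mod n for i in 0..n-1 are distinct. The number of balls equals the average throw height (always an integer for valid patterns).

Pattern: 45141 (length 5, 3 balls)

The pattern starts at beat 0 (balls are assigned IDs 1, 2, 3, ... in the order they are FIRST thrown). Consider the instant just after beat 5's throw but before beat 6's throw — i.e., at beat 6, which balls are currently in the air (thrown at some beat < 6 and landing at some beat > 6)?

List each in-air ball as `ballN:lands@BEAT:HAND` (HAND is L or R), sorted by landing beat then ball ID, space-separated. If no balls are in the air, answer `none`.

Answer: ball3:lands@7:R ball1:lands@9:R

Derivation:
Beat 0 (L): throw ball1 h=4 -> lands@4:L; in-air after throw: [b1@4:L]
Beat 1 (R): throw ball2 h=5 -> lands@6:L; in-air after throw: [b1@4:L b2@6:L]
Beat 2 (L): throw ball3 h=1 -> lands@3:R; in-air after throw: [b3@3:R b1@4:L b2@6:L]
Beat 3 (R): throw ball3 h=4 -> lands@7:R; in-air after throw: [b1@4:L b2@6:L b3@7:R]
Beat 4 (L): throw ball1 h=1 -> lands@5:R; in-air after throw: [b1@5:R b2@6:L b3@7:R]
Beat 5 (R): throw ball1 h=4 -> lands@9:R; in-air after throw: [b2@6:L b3@7:R b1@9:R]
Beat 6 (L): throw ball2 h=5 -> lands@11:R; in-air after throw: [b3@7:R b1@9:R b2@11:R]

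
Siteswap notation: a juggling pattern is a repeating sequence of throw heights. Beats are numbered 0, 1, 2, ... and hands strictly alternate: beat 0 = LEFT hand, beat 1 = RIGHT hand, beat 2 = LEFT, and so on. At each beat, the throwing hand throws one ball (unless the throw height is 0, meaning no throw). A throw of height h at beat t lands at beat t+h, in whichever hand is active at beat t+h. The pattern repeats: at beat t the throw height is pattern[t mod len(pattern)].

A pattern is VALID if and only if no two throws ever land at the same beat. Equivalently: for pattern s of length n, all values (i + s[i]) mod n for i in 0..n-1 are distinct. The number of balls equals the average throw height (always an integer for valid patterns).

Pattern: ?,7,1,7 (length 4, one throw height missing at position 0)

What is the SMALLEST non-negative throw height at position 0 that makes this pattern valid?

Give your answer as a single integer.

Answer: 1

Derivation:
i=0: s[i]=? (unknown)
i=1: (1 + 7) mod 4 = 0
i=2: (2 + 1) mod 4 = 3
i=3: (3 + 7) mod 4 = 2
Known residues: [0, 2, 3]; need a permutation of 0..3, so missing residue r = 1
Need (0 + s) mod 4 = 1; smallest s = (1 - 0) mod 4 = 1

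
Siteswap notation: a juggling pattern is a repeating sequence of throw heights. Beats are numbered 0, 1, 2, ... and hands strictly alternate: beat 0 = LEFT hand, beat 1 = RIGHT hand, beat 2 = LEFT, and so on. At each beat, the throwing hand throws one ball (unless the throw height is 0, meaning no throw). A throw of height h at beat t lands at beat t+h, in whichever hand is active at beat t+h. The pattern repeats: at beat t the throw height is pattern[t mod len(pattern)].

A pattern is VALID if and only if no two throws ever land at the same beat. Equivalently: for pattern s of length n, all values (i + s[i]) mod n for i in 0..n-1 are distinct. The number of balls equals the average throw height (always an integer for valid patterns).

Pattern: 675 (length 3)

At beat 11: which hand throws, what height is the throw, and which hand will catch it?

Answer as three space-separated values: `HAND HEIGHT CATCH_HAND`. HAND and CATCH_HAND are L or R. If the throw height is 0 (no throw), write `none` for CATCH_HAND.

Beat 11: 11 mod 2 = 1, so hand = R
Throw height = pattern[11 mod 3] = pattern[2] = 5
Lands at beat 11+5=16, 16 mod 2 = 0, so catch hand = L

Answer: R 5 L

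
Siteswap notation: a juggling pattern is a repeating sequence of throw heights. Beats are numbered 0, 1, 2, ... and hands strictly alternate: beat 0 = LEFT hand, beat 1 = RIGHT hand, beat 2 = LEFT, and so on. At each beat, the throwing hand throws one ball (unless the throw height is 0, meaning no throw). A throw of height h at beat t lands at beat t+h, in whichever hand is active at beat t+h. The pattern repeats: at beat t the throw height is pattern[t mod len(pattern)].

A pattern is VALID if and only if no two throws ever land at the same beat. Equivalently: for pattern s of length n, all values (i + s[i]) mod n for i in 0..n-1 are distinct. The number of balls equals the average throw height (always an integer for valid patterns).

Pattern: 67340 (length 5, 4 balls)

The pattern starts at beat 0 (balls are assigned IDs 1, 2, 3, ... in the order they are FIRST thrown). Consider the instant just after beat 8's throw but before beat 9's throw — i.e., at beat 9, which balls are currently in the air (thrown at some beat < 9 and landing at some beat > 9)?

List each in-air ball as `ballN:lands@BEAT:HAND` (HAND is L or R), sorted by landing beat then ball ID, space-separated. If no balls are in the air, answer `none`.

Answer: ball4:lands@10:L ball3:lands@11:R ball2:lands@12:L ball1:lands@13:R

Derivation:
Beat 0 (L): throw ball1 h=6 -> lands@6:L; in-air after throw: [b1@6:L]
Beat 1 (R): throw ball2 h=7 -> lands@8:L; in-air after throw: [b1@6:L b2@8:L]
Beat 2 (L): throw ball3 h=3 -> lands@5:R; in-air after throw: [b3@5:R b1@6:L b2@8:L]
Beat 3 (R): throw ball4 h=4 -> lands@7:R; in-air after throw: [b3@5:R b1@6:L b4@7:R b2@8:L]
Beat 5 (R): throw ball3 h=6 -> lands@11:R; in-air after throw: [b1@6:L b4@7:R b2@8:L b3@11:R]
Beat 6 (L): throw ball1 h=7 -> lands@13:R; in-air after throw: [b4@7:R b2@8:L b3@11:R b1@13:R]
Beat 7 (R): throw ball4 h=3 -> lands@10:L; in-air after throw: [b2@8:L b4@10:L b3@11:R b1@13:R]
Beat 8 (L): throw ball2 h=4 -> lands@12:L; in-air after throw: [b4@10:L b3@11:R b2@12:L b1@13:R]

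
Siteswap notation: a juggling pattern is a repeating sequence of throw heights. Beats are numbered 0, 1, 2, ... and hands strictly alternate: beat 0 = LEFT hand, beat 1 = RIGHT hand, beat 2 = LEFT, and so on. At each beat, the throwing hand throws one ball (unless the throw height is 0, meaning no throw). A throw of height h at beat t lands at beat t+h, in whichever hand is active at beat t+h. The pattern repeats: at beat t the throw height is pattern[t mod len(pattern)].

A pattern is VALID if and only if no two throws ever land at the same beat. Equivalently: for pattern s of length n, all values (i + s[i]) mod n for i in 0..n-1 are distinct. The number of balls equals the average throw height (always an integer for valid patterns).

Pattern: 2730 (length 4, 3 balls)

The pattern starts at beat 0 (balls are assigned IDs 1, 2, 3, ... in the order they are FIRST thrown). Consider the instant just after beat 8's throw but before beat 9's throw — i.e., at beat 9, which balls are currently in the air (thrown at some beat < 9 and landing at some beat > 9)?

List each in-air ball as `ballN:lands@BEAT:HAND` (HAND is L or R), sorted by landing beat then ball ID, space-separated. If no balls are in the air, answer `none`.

Beat 0 (L): throw ball1 h=2 -> lands@2:L; in-air after throw: [b1@2:L]
Beat 1 (R): throw ball2 h=7 -> lands@8:L; in-air after throw: [b1@2:L b2@8:L]
Beat 2 (L): throw ball1 h=3 -> lands@5:R; in-air after throw: [b1@5:R b2@8:L]
Beat 4 (L): throw ball3 h=2 -> lands@6:L; in-air after throw: [b1@5:R b3@6:L b2@8:L]
Beat 5 (R): throw ball1 h=7 -> lands@12:L; in-air after throw: [b3@6:L b2@8:L b1@12:L]
Beat 6 (L): throw ball3 h=3 -> lands@9:R; in-air after throw: [b2@8:L b3@9:R b1@12:L]
Beat 8 (L): throw ball2 h=2 -> lands@10:L; in-air after throw: [b3@9:R b2@10:L b1@12:L]
Beat 9 (R): throw ball3 h=7 -> lands@16:L; in-air after throw: [b2@10:L b1@12:L b3@16:L]

Answer: ball2:lands@10:L ball1:lands@12:L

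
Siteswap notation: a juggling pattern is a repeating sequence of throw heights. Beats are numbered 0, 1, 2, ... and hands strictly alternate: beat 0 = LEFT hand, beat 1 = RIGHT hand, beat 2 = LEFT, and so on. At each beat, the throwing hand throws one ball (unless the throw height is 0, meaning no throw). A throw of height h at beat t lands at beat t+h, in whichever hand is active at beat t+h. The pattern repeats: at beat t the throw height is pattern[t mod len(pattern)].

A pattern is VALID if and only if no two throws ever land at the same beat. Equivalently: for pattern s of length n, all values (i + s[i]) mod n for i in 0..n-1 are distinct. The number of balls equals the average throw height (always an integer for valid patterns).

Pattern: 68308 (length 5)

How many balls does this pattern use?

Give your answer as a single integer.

Pattern = [6, 8, 3, 0, 8], length n = 5
  position 0: throw height = 6, running sum = 6
  position 1: throw height = 8, running sum = 14
  position 2: throw height = 3, running sum = 17
  position 3: throw height = 0, running sum = 17
  position 4: throw height = 8, running sum = 25
Total sum = 25; balls = sum / n = 25 / 5 = 5

Answer: 5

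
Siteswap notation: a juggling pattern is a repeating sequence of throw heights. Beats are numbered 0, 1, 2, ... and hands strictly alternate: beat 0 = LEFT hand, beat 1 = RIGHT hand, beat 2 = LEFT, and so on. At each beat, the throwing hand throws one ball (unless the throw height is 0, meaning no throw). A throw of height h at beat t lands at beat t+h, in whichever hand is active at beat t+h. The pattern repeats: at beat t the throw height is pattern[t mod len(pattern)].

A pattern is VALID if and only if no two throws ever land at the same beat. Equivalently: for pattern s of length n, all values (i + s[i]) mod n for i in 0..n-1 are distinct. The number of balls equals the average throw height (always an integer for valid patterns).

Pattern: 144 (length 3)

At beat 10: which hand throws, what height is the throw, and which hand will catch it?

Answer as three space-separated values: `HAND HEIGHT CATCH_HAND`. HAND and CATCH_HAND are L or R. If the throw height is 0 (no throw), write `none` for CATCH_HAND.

Answer: L 4 L

Derivation:
Beat 10: 10 mod 2 = 0, so hand = L
Throw height = pattern[10 mod 3] = pattern[1] = 4
Lands at beat 10+4=14, 14 mod 2 = 0, so catch hand = L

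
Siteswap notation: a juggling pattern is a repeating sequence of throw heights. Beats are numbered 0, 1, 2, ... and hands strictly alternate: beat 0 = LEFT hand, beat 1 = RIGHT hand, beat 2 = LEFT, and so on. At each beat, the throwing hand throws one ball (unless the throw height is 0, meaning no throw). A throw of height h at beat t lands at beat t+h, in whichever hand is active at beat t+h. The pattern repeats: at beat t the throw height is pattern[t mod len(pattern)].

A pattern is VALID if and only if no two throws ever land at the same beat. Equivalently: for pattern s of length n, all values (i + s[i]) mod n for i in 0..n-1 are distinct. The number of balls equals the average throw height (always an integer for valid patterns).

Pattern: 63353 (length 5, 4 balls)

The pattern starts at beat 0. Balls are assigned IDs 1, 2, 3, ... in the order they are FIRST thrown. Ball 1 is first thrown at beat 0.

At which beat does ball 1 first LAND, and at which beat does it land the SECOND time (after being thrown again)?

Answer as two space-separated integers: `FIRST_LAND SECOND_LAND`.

Beat 0 (L): throw ball1 h=6 -> lands@6:L; in-air after throw: [b1@6:L]
Beat 1 (R): throw ball2 h=3 -> lands@4:L; in-air after throw: [b2@4:L b1@6:L]
Beat 2 (L): throw ball3 h=3 -> lands@5:R; in-air after throw: [b2@4:L b3@5:R b1@6:L]
Beat 3 (R): throw ball4 h=5 -> lands@8:L; in-air after throw: [b2@4:L b3@5:R b1@6:L b4@8:L]
Beat 4 (L): throw ball2 h=3 -> lands@7:R; in-air after throw: [b3@5:R b1@6:L b2@7:R b4@8:L]
Beat 5 (R): throw ball3 h=6 -> lands@11:R; in-air after throw: [b1@6:L b2@7:R b4@8:L b3@11:R]
Beat 6 (L): throw ball1 h=3 -> lands@9:R; in-air after throw: [b2@7:R b4@8:L b1@9:R b3@11:R]
Beat 7 (R): throw ball2 h=3 -> lands@10:L; in-air after throw: [b4@8:L b1@9:R b2@10:L b3@11:R]
Beat 8 (L): throw ball4 h=5 -> lands@13:R; in-air after throw: [b1@9:R b2@10:L b3@11:R b4@13:R]
Beat 9 (R): throw ball1 h=3 -> lands@12:L; in-air after throw: [b2@10:L b3@11:R b1@12:L b4@13:R]
Ball 1: thrown@0 h=6 -> first land @6; rethrown@6 h=3 -> second land @9

Answer: 6 9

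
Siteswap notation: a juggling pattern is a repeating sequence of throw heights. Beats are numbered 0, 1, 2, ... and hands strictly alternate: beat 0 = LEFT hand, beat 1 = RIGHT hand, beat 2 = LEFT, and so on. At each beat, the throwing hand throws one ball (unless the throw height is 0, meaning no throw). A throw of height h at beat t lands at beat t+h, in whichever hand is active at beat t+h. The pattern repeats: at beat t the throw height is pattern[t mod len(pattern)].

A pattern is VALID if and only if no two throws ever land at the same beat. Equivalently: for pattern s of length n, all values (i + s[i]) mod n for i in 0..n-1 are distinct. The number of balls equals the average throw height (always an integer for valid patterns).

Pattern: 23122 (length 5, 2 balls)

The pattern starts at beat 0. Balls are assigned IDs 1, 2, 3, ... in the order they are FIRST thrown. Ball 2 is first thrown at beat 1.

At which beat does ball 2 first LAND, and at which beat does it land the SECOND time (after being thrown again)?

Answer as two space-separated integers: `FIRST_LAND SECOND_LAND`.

Beat 0 (L): throw ball1 h=2 -> lands@2:L; in-air after throw: [b1@2:L]
Beat 1 (R): throw ball2 h=3 -> lands@4:L; in-air after throw: [b1@2:L b2@4:L]
Beat 2 (L): throw ball1 h=1 -> lands@3:R; in-air after throw: [b1@3:R b2@4:L]
Beat 3 (R): throw ball1 h=2 -> lands@5:R; in-air after throw: [b2@4:L b1@5:R]
Beat 4 (L): throw ball2 h=2 -> lands@6:L; in-air after throw: [b1@5:R b2@6:L]
Beat 5 (R): throw ball1 h=2 -> lands@7:R; in-air after throw: [b2@6:L b1@7:R]
Beat 6 (L): throw ball2 h=3 -> lands@9:R; in-air after throw: [b1@7:R b2@9:R]
Ball 2: thrown@1 h=3 -> first land @4; rethrown@4 h=2 -> second land @6

Answer: 4 6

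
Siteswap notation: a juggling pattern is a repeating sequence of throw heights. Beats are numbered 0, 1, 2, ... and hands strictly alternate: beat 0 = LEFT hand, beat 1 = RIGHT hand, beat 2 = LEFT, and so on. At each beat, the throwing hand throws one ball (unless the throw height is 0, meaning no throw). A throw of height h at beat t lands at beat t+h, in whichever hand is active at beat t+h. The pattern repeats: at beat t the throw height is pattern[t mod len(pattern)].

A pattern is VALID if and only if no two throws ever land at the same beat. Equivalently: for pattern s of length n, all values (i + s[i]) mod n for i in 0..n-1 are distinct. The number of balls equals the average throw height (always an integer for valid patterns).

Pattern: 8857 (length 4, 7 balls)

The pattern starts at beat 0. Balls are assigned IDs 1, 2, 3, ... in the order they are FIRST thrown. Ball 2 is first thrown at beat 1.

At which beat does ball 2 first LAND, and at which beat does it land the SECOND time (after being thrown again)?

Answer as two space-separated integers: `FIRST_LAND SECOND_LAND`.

Answer: 9 17

Derivation:
Beat 0 (L): throw ball1 h=8 -> lands@8:L; in-air after throw: [b1@8:L]
Beat 1 (R): throw ball2 h=8 -> lands@9:R; in-air after throw: [b1@8:L b2@9:R]
Beat 2 (L): throw ball3 h=5 -> lands@7:R; in-air after throw: [b3@7:R b1@8:L b2@9:R]
Beat 3 (R): throw ball4 h=7 -> lands@10:L; in-air after throw: [b3@7:R b1@8:L b2@9:R b4@10:L]
Beat 4 (L): throw ball5 h=8 -> lands@12:L; in-air after throw: [b3@7:R b1@8:L b2@9:R b4@10:L b5@12:L]
Beat 5 (R): throw ball6 h=8 -> lands@13:R; in-air after throw: [b3@7:R b1@8:L b2@9:R b4@10:L b5@12:L b6@13:R]
Beat 6 (L): throw ball7 h=5 -> lands@11:R; in-air after throw: [b3@7:R b1@8:L b2@9:R b4@10:L b7@11:R b5@12:L b6@13:R]
Beat 7 (R): throw ball3 h=7 -> lands@14:L; in-air after throw: [b1@8:L b2@9:R b4@10:L b7@11:R b5@12:L b6@13:R b3@14:L]
Beat 8 (L): throw ball1 h=8 -> lands@16:L; in-air after throw: [b2@9:R b4@10:L b7@11:R b5@12:L b6@13:R b3@14:L b1@16:L]
Beat 9 (R): throw ball2 h=8 -> lands@17:R; in-air after throw: [b4@10:L b7@11:R b5@12:L b6@13:R b3@14:L b1@16:L b2@17:R]
Beat 10 (L): throw ball4 h=5 -> lands@15:R; in-air after throw: [b7@11:R b5@12:L b6@13:R b3@14:L b4@15:R b1@16:L b2@17:R]
Beat 11 (R): throw ball7 h=7 -> lands@18:L; in-air after throw: [b5@12:L b6@13:R b3@14:L b4@15:R b1@16:L b2@17:R b7@18:L]
Beat 12 (L): throw ball5 h=8 -> lands@20:L; in-air after throw: [b6@13:R b3@14:L b4@15:R b1@16:L b2@17:R b7@18:L b5@20:L]
Beat 13 (R): throw ball6 h=8 -> lands@21:R; in-air after throw: [b3@14:L b4@15:R b1@16:L b2@17:R b7@18:L b5@20:L b6@21:R]
Beat 14 (L): throw ball3 h=5 -> lands@19:R; in-air after throw: [b4@15:R b1@16:L b2@17:R b7@18:L b3@19:R b5@20:L b6@21:R]
Beat 15 (R): throw ball4 h=7 -> lands@22:L; in-air after throw: [b1@16:L b2@17:R b7@18:L b3@19:R b5@20:L b6@21:R b4@22:L]
Beat 16 (L): throw ball1 h=8 -> lands@24:L; in-air after throw: [b2@17:R b7@18:L b3@19:R b5@20:L b6@21:R b4@22:L b1@24:L]
Beat 17 (R): throw ball2 h=8 -> lands@25:R; in-air after throw: [b7@18:L b3@19:R b5@20:L b6@21:R b4@22:L b1@24:L b2@25:R]
Ball 2: thrown@1 h=8 -> first land @9; rethrown@9 h=8 -> second land @17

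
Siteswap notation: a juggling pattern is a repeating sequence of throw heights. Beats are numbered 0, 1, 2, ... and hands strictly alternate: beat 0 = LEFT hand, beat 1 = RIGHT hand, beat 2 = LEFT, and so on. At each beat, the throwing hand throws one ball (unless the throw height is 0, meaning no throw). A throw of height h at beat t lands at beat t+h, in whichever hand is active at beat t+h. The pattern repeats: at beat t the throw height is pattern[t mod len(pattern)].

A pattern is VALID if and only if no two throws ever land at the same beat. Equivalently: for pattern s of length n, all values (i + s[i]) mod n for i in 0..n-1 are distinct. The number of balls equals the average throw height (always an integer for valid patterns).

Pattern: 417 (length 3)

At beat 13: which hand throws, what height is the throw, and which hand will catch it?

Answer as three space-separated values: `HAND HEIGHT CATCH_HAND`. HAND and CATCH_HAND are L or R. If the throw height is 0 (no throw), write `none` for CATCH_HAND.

Answer: R 1 L

Derivation:
Beat 13: 13 mod 2 = 1, so hand = R
Throw height = pattern[13 mod 3] = pattern[1] = 1
Lands at beat 13+1=14, 14 mod 2 = 0, so catch hand = L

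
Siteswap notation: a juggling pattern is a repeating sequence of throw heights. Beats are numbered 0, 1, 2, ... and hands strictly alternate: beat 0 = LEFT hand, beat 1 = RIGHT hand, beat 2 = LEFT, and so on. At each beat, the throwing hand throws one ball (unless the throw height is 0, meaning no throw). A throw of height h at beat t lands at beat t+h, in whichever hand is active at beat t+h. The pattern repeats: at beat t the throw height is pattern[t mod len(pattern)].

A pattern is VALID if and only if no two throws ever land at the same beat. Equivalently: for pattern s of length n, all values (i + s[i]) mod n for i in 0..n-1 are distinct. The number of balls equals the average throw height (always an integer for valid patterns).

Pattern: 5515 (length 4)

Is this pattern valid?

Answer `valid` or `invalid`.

Answer: valid

Derivation:
i=0: (i + s[i]) mod n = (0 + 5) mod 4 = 1
i=1: (i + s[i]) mod n = (1 + 5) mod 4 = 2
i=2: (i + s[i]) mod n = (2 + 1) mod 4 = 3
i=3: (i + s[i]) mod n = (3 + 5) mod 4 = 0
Residues: [1, 2, 3, 0], distinct: True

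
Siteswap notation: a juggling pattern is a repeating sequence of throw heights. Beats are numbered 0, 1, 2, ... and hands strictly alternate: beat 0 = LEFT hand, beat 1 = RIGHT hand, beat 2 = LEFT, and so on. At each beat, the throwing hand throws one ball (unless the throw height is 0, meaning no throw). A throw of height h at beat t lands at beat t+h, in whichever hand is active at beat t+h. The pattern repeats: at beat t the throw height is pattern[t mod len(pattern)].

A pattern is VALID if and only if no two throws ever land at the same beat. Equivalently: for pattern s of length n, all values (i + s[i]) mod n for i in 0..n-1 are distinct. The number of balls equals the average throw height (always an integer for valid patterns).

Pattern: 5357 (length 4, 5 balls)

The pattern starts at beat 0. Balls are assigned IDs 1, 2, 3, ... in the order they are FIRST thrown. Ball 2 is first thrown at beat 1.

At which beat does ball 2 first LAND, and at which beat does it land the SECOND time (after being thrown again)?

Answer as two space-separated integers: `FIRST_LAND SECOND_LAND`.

Beat 0 (L): throw ball1 h=5 -> lands@5:R; in-air after throw: [b1@5:R]
Beat 1 (R): throw ball2 h=3 -> lands@4:L; in-air after throw: [b2@4:L b1@5:R]
Beat 2 (L): throw ball3 h=5 -> lands@7:R; in-air after throw: [b2@4:L b1@5:R b3@7:R]
Beat 3 (R): throw ball4 h=7 -> lands@10:L; in-air after throw: [b2@4:L b1@5:R b3@7:R b4@10:L]
Beat 4 (L): throw ball2 h=5 -> lands@9:R; in-air after throw: [b1@5:R b3@7:R b2@9:R b4@10:L]
Beat 5 (R): throw ball1 h=3 -> lands@8:L; in-air after throw: [b3@7:R b1@8:L b2@9:R b4@10:L]
Beat 6 (L): throw ball5 h=5 -> lands@11:R; in-air after throw: [b3@7:R b1@8:L b2@9:R b4@10:L b5@11:R]
Beat 7 (R): throw ball3 h=7 -> lands@14:L; in-air after throw: [b1@8:L b2@9:R b4@10:L b5@11:R b3@14:L]
Beat 8 (L): throw ball1 h=5 -> lands@13:R; in-air after throw: [b2@9:R b4@10:L b5@11:R b1@13:R b3@14:L]
Beat 9 (R): throw ball2 h=3 -> lands@12:L; in-air after throw: [b4@10:L b5@11:R b2@12:L b1@13:R b3@14:L]
Ball 2: thrown@1 h=3 -> first land @4; rethrown@4 h=5 -> second land @9

Answer: 4 9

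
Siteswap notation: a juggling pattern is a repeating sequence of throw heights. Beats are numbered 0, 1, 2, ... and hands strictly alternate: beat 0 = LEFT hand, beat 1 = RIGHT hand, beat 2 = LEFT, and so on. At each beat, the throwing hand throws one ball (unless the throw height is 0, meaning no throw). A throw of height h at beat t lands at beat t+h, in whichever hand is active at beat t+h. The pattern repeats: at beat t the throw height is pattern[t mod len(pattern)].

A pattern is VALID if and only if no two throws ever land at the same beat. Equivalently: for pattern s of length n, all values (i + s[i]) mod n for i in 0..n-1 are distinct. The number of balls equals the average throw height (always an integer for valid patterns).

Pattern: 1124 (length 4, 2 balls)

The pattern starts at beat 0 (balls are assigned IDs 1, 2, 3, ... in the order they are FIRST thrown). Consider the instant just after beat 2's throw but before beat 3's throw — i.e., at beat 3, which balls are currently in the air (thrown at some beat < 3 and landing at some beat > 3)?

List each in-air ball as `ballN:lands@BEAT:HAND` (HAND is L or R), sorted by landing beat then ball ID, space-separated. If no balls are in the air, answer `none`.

Answer: ball1:lands@4:L

Derivation:
Beat 0 (L): throw ball1 h=1 -> lands@1:R; in-air after throw: [b1@1:R]
Beat 1 (R): throw ball1 h=1 -> lands@2:L; in-air after throw: [b1@2:L]
Beat 2 (L): throw ball1 h=2 -> lands@4:L; in-air after throw: [b1@4:L]
Beat 3 (R): throw ball2 h=4 -> lands@7:R; in-air after throw: [b1@4:L b2@7:R]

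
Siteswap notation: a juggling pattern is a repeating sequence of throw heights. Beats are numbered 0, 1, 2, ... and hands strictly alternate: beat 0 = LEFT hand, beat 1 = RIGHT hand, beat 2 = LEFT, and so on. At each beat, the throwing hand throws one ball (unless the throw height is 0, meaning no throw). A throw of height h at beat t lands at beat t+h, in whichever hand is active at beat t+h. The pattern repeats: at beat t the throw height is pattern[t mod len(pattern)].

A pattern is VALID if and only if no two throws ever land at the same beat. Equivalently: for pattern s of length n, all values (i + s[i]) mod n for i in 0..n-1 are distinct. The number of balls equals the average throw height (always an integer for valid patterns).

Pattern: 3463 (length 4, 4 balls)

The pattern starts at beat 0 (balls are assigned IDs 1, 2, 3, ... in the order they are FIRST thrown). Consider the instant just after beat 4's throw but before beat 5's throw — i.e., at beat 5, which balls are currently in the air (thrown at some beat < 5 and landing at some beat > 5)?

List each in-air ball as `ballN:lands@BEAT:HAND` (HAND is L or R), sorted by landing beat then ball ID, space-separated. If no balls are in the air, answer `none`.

Answer: ball1:lands@6:L ball4:lands@7:R ball3:lands@8:L

Derivation:
Beat 0 (L): throw ball1 h=3 -> lands@3:R; in-air after throw: [b1@3:R]
Beat 1 (R): throw ball2 h=4 -> lands@5:R; in-air after throw: [b1@3:R b2@5:R]
Beat 2 (L): throw ball3 h=6 -> lands@8:L; in-air after throw: [b1@3:R b2@5:R b3@8:L]
Beat 3 (R): throw ball1 h=3 -> lands@6:L; in-air after throw: [b2@5:R b1@6:L b3@8:L]
Beat 4 (L): throw ball4 h=3 -> lands@7:R; in-air after throw: [b2@5:R b1@6:L b4@7:R b3@8:L]
Beat 5 (R): throw ball2 h=4 -> lands@9:R; in-air after throw: [b1@6:L b4@7:R b3@8:L b2@9:R]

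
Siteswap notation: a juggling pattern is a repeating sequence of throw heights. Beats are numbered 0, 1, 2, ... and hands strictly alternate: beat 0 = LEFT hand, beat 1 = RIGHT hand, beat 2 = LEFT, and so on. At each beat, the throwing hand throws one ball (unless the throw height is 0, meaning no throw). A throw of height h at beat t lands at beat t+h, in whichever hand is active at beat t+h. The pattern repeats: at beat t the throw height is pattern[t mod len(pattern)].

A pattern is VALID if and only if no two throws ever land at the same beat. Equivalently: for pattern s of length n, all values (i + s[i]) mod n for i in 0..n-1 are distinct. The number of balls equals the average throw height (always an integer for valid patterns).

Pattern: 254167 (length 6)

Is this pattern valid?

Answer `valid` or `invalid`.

Answer: invalid

Derivation:
i=0: (i + s[i]) mod n = (0 + 2) mod 6 = 2
i=1: (i + s[i]) mod n = (1 + 5) mod 6 = 0
i=2: (i + s[i]) mod n = (2 + 4) mod 6 = 0
i=3: (i + s[i]) mod n = (3 + 1) mod 6 = 4
i=4: (i + s[i]) mod n = (4 + 6) mod 6 = 4
i=5: (i + s[i]) mod n = (5 + 7) mod 6 = 0
Residues: [2, 0, 0, 4, 4, 0], distinct: False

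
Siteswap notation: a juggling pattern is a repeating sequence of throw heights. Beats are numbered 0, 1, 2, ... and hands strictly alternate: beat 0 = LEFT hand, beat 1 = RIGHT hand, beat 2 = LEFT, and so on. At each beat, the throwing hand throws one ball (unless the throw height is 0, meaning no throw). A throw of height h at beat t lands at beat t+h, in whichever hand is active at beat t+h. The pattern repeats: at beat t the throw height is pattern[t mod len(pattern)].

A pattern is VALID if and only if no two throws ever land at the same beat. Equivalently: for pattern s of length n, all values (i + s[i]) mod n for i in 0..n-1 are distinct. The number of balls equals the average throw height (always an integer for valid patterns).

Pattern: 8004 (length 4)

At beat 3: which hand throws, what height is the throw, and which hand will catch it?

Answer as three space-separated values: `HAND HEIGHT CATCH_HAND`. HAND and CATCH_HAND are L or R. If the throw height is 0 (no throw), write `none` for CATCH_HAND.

Beat 3: 3 mod 2 = 1, so hand = R
Throw height = pattern[3 mod 4] = pattern[3] = 4
Lands at beat 3+4=7, 7 mod 2 = 1, so catch hand = R

Answer: R 4 R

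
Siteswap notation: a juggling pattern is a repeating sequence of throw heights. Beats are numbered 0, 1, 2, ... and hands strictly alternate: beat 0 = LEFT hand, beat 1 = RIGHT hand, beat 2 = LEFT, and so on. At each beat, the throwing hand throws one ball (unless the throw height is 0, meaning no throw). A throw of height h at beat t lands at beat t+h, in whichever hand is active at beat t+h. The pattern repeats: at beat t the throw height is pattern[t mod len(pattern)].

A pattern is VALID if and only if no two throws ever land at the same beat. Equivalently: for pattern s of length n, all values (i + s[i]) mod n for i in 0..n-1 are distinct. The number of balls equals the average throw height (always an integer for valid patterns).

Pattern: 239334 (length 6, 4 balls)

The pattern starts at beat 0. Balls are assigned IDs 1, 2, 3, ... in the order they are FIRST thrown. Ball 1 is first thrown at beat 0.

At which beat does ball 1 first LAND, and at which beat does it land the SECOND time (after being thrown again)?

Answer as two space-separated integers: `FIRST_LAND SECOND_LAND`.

Answer: 2 11

Derivation:
Beat 0 (L): throw ball1 h=2 -> lands@2:L; in-air after throw: [b1@2:L]
Beat 1 (R): throw ball2 h=3 -> lands@4:L; in-air after throw: [b1@2:L b2@4:L]
Beat 2 (L): throw ball1 h=9 -> lands@11:R; in-air after throw: [b2@4:L b1@11:R]
Beat 3 (R): throw ball3 h=3 -> lands@6:L; in-air after throw: [b2@4:L b3@6:L b1@11:R]
Beat 4 (L): throw ball2 h=3 -> lands@7:R; in-air after throw: [b3@6:L b2@7:R b1@11:R]
Beat 5 (R): throw ball4 h=4 -> lands@9:R; in-air after throw: [b3@6:L b2@7:R b4@9:R b1@11:R]
Beat 6 (L): throw ball3 h=2 -> lands@8:L; in-air after throw: [b2@7:R b3@8:L b4@9:R b1@11:R]
Beat 7 (R): throw ball2 h=3 -> lands@10:L; in-air after throw: [b3@8:L b4@9:R b2@10:L b1@11:R]
Beat 8 (L): throw ball3 h=9 -> lands@17:R; in-air after throw: [b4@9:R b2@10:L b1@11:R b3@17:R]
Beat 9 (R): throw ball4 h=3 -> lands@12:L; in-air after throw: [b2@10:L b1@11:R b4@12:L b3@17:R]
Beat 10 (L): throw ball2 h=3 -> lands@13:R; in-air after throw: [b1@11:R b4@12:L b2@13:R b3@17:R]
Beat 11 (R): throw ball1 h=4 -> lands@15:R; in-air after throw: [b4@12:L b2@13:R b1@15:R b3@17:R]
Ball 1: thrown@0 h=2 -> first land @2; rethrown@2 h=9 -> second land @11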